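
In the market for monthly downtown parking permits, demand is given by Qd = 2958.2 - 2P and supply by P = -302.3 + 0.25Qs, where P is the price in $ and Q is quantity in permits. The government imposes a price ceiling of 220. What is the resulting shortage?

In direct form, Qs = 1209.2 + 4P.
With P fixed at 220, quantity demanded is 2518.2 and quantity supplied is 2089.2.
Shortage = Qd - Qs = 2518.2 - 2089.2 = 429.

Shortage = 429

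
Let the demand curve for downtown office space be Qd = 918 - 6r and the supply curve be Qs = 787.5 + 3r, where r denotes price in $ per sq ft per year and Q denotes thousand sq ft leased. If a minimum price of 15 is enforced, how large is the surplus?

Surplus = 4.5

Evaluating both curves at the floor price 15 gives Qd = 828, Qs = 832.5.
Surplus = Qs - Qd = 832.5 - 828 = 4.5.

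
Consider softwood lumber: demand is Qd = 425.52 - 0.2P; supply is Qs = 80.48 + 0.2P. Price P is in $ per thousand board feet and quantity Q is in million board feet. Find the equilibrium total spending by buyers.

Total spending by buyers = 218237.8

The market clears where 425.52 - 0.2P = 80.48 + 0.2P. Rearranging, 0.4P = 345.04, hence P* = 862.6.
Then Q* = 425.52 - 0.2(862.6) = 253.
Total spending by buyers = P* × Q* = 862.6 × 253 = 218237.8.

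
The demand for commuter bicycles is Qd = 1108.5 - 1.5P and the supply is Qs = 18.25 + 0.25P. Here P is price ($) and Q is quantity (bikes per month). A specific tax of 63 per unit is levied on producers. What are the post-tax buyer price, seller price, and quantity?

P_b = 632, P_s = 569, Q = 160.5

The tax drives a wedge P_b - P_s = 63. Substituting P_s = P_b - 63 into supply: Qs = 2.5 + 0.25P_b.
Equate demand and the shifted supply: 1108.5 - 1.5P_b = 2.5 + 0.25P_b, giving 1.75P_b = 1106, so P_b = 632.
So P_s = 569 and the quantity traded is Q = 1108.5 - 1.5(632) = 160.5.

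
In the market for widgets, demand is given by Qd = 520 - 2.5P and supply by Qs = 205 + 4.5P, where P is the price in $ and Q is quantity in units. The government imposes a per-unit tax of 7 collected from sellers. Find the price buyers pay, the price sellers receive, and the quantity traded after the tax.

With a tax of 7 on sellers, they supply based on the net price P_s = P_b - 7, so Qs = 173.5 + 4.5P_b.
Market clearing requires 520 - 2.5P_b = 173.5 + 4.5P_b; hence 346.5 = 7P_b and P_b = 49.5.
Then P_s = 49.5 - 7 = 42.5 and Q = 520 - 2.5(49.5) = 396.25.

P_b = 49.5, P_s = 42.5, Q = 396.25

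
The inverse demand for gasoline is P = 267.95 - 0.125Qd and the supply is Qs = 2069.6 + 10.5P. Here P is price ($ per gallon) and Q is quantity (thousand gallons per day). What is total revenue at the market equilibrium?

Total revenue = 8446.4

Solving each curve for Q: Qd = 2143.6 - 8P.
The market clears where 2143.6 - 8P = 2069.6 + 10.5P. Rearranging, 18.5P = 74, hence P* = 4.
From the demand curve, Q* = 2143.6 - 8(4) = 2111.6.
Total revenue = P* × Q* = 4 × 2111.6 = 8446.4.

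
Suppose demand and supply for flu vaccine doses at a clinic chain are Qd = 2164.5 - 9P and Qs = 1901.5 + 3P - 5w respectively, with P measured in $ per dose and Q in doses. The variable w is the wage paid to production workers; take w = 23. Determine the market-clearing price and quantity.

With w = 23, supply is Qs = 1786.5 + 3P.
Set Qd = Qs: 2164.5 - 9P = 1786.5 + 3P, so 378 = 12P and P* = 31.5.
From the demand curve, Q* = 2164.5 - 9(31.5) = 1881.

P* = 31.5, Q* = 1881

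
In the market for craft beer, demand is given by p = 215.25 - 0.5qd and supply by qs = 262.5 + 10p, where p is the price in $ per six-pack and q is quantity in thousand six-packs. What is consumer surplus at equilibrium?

In direct form, qd = 430.5 - 2p.
At equilibrium qd = qs, so 430.5 - 2p = 262.5 + 10p; collecting terms, 168 = 12p and p* = 14.
Substitute back: q* = 430.5 - 2(14) = 402.5.
Demand choke price (qd = 0): p = 430.5/2 = 215.25. Consumer surplus = ½ × (215.25 - 14) × 402.5 = 40501.5625.

Consumer surplus = 40501.5625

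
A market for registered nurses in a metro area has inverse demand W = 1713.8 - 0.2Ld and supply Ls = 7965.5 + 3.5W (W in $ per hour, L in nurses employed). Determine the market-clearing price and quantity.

W* = 71, L* = 8214

Inverting to quantity form: Ld = 8569 - 5W.
At equilibrium Ld = Ls, so 8569 - 5W = 7965.5 + 3.5W; collecting terms, 603.5 = 8.5W and W* = 71.
Substitute back: L* = 8569 - 5(71) = 8214.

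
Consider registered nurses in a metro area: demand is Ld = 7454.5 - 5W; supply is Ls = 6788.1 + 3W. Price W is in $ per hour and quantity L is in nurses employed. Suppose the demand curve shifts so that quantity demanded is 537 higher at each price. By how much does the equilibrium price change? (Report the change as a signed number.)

ΔW = 67.125

Equating demand and supply, 7454.5 - 5W = 6788.1 + 3W gives 8W = 666.4, so W* = 83.3.
Then L* = 7454.5 - 5(83.3) = 7038.
After the shift, demand is Ld = 7991.5 - 5W.
The new intersection has 1203.4 = 8W, i.e. W = 150.425, L = 7239.375.
ΔW = 150.425 - 83.3 = 67.125.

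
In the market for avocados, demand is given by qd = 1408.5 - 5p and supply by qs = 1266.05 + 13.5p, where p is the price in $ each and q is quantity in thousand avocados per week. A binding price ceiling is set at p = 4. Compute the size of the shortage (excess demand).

At p = 4: qd = 1388.5 and qs = 1320.05.
Shortage = qd - qs = 1388.5 - 1320.05 = 68.45.

Shortage = 68.45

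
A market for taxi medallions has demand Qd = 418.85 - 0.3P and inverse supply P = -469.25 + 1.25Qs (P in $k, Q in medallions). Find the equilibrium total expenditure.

Total expenditure = 16076.5

In direct form, Qs = 375.4 + 0.8P.
The market clears where 418.85 - 0.3P = 375.4 + 0.8P. Rearranging, 1.1P = 43.45, hence P* = 39.5.
Plugging P* into demand: Q* = 418.85 - 0.3(39.5) = 407.
Total expenditure = P* × Q* = 39.5 × 407 = 16076.5.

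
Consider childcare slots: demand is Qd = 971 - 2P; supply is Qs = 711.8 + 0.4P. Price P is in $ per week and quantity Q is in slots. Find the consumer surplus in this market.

Equating demand and supply, 971 - 2P = 711.8 + 0.4P gives 2.4P = 259.2, so P* = 108.
Substitute back: Q* = 971 - 2(108) = 755.
Demand choke price (Qd = 0): P = 971/2 = 485.5. Consumer surplus = ½ × (485.5 - 108) × 755 = 142506.25.

Consumer surplus = 142506.25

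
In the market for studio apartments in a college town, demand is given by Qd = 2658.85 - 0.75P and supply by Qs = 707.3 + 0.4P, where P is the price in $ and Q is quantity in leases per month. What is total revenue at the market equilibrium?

Total revenue = 2352211.7

Equating demand and supply, 2658.85 - 0.75P = 707.3 + 0.4P gives 1.15P = 1951.55, so P* = 1697.
From the demand curve, Q* = 2658.85 - 0.75(1697) = 1386.1.
Total revenue = P* × Q* = 1697 × 1386.1 = 2352211.7.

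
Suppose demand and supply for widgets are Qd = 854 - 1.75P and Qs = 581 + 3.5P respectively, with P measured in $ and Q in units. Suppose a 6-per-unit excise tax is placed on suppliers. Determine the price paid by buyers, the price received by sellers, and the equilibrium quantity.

P_b = 56, P_s = 50, Q = 756

The tax drives a wedge P_b - P_s = 6. Substituting P_s = P_b - 6 into supply: Qs = 560 + 3.5P_b.
Equate demand and the shifted supply: 854 - 1.75P_b = 560 + 3.5P_b, giving 5.25P_b = 294, so P_b = 56.
Then P_s = 56 - 6 = 50 and Q = 854 - 1.75(56) = 756.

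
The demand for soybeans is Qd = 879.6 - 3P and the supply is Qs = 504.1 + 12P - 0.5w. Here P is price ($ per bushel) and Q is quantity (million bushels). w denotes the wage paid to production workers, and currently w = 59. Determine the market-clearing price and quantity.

With w = 59, supply is Qs = 474.6 + 12P.
At equilibrium Qd = Qs, so 879.6 - 3P = 474.6 + 12P; collecting terms, 405 = 15P and P* = 27.
Substitute back: Q* = 879.6 - 3(27) = 798.6.

P* = 27, Q* = 798.6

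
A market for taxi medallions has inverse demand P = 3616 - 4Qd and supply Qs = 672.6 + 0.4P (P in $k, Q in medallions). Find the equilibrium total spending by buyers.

Total spending by buyers = 290140

Solving each curve for Q: Qd = 904 - 0.25P.
Equating demand and supply, 904 - 0.25P = 672.6 + 0.4P gives 0.65P = 231.4, so P* = 356.
Then Q* = 904 - 0.25(356) = 815.
Total spending by buyers = P* × Q* = 356 × 815 = 290140.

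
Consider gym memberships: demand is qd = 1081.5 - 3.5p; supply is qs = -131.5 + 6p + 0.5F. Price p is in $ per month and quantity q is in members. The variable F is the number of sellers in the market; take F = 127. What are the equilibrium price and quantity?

With F = 127, supply is qs = -68 + 6p.
Equating demand and supply, 1081.5 - 3.5p = -68 + 6p gives 9.5p = 1149.5, so p* = 121.
Substitute back: q* = 1081.5 - 3.5(121) = 658.

p* = 121, q* = 658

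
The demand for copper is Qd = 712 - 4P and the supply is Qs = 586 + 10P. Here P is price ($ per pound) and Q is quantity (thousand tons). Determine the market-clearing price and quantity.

Set Qd = Qs: 712 - 4P = 586 + 10P, so 126 = 14P and P* = 9.
From the demand curve, Q* = 712 - 4(9) = 676.

P* = 9, Q* = 676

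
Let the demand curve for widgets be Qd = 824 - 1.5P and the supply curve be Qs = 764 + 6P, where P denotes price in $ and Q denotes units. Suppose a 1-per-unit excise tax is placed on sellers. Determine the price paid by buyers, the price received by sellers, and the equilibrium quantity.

P_b = 8.8, P_s = 7.8, Q = 810.8

With a tax of 1 on sellers, they supply based on the net price P_s = P_b - 1, so Qs = 758 + 6P_b.
Set Qd = Qs: 824 - 1.5P_b = 758 + 6P_b, so 66 = 7.5P_b and P_b = 8.8.
Then P_s = 8.8 - 1 = 7.8 and Q = 824 - 1.5(8.8) = 810.8.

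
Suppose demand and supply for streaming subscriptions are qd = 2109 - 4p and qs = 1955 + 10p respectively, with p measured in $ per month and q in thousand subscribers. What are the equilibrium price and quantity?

Set qd = qs: 2109 - 4p = 1955 + 10p, so 154 = 14p and p* = 11.
From the demand curve, q* = 2109 - 4(11) = 2065.

p* = 11, q* = 2065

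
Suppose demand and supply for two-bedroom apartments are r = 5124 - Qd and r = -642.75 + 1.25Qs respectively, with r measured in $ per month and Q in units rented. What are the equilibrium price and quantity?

r* = 2561, Q* = 2563

Rewriting in direct form: Qd = 5124 - r and Qs = 514.2 + 0.8r.
Set Qd = Qs: 5124 - r = 514.2 + 0.8r, so 4609.8 = 1.8r and r* = 2561.
Then Q* = 5124 - 2561 = 2563.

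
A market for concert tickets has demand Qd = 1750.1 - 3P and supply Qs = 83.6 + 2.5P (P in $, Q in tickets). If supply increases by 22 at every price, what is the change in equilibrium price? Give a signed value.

ΔP = -4

At equilibrium Qd = Qs, so 1750.1 - 3P = 83.6 + 2.5P; collecting terms, 1666.5 = 5.5P and P* = 303.
Then Q* = 1750.1 - 3(303) = 841.1.
After the shift, supply is Qs = 105.6 + 2.5P.
Re-solving, 5.5P = 1644.5 gives P = 299 and Q = 853.1.
ΔP = 299 - 303 = -4.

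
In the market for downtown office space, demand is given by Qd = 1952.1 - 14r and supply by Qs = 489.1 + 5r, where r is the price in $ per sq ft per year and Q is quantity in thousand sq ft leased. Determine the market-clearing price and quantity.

At equilibrium Qd = Qs, so 1952.1 - 14r = 489.1 + 5r; collecting terms, 1463 = 19r and r* = 77.
Substitute back: Q* = 1952.1 - 14(77) = 874.1.

r* = 77, Q* = 874.1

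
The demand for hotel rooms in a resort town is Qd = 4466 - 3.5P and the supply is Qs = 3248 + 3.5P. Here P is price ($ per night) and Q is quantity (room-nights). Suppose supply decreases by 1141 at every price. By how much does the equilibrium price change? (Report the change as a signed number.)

ΔP = 163

Set Qd = Qs: 4466 - 3.5P = 3248 + 3.5P, so 1218 = 7P and P* = 174.
Then Q* = 4466 - 3.5(174) = 3857.
After the shift, supply is Qs = 2107 + 3.5P.
The new intersection has 2359 = 7P, i.e. P = 337, Q = 3286.5.
ΔP = 337 - 174 = 163.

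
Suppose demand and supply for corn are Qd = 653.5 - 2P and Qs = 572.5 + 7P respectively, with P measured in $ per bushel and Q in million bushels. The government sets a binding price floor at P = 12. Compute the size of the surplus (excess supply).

Surplus = 27

At P = 12: Qd = 629.5 and Qs = 656.5.
Surplus = Qs - Qd = 656.5 - 629.5 = 27.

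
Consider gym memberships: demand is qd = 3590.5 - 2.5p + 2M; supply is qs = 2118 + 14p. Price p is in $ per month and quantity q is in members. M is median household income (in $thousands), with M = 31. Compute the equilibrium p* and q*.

p* = 93, q* = 3420

With M = 31, demand is qd = 3652.5 - 2.5p.
Equating demand and supply, 3652.5 - 2.5p = 2118 + 14p gives 16.5p = 1534.5, so p* = 93.
Plugging p* into demand: q* = 3652.5 - 2.5(93) = 3420.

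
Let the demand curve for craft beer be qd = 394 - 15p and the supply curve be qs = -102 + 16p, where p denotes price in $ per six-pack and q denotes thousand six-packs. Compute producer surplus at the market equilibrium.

Producer surplus = 741.125

Equating demand and supply, 394 - 15p = -102 + 16p gives 31p = 496, so p* = 16.
Substitute back: q* = 394 - 15(16) = 154.
Supply choke price (qs = 0): p = 6.375. Producer surplus = ½ × (16 - 6.375) × 154 = 741.125.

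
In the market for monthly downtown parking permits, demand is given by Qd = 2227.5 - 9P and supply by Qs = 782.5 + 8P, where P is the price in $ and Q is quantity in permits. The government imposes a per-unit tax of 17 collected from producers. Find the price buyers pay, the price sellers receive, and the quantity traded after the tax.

P_b = 93, P_s = 76, Q = 1390.5

Producers keep P_s = P_b - 17 per unit, so supply in terms of the buyer price is Qs = 646.5 + 8P_b.
Equate demand and the shifted supply: 2227.5 - 9P_b = 646.5 + 8P_b, giving 17P_b = 1581, so P_b = 93.
So P_s = 76 and the quantity traded is Q = 2227.5 - 9(93) = 1390.5.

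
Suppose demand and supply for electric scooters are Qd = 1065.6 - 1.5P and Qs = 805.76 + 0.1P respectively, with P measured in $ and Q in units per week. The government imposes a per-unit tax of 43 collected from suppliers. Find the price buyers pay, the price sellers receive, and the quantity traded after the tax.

P_b = 165.0875, P_s = 122.0875, Q = 817.96875

The tax drives a wedge P_b - P_s = 43. Substituting P_s = P_b - 43 into supply: Qs = 801.46 + 0.1P_b.
Market clearing requires 1065.6 - 1.5P_b = 801.46 + 0.1P_b; hence 264.14 = 1.6P_b and P_b = 165.0875.
So P_s = 122.0875 and the quantity traded is Q = 1065.6 - 1.5(165.0875) = 817.96875.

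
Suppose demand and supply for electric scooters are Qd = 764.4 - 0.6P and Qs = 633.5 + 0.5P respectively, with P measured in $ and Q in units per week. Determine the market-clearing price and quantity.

P* = 119, Q* = 693

Equating demand and supply, 764.4 - 0.6P = 633.5 + 0.5P gives 1.1P = 130.9, so P* = 119.
Plugging P* into demand: Q* = 764.4 - 0.6(119) = 693.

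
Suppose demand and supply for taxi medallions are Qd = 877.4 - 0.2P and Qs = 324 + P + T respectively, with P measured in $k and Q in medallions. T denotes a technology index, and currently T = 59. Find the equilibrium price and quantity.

P* = 412, Q* = 795

With T = 59, supply is Qs = 383 + P.
Set Qd = Qs: 877.4 - 0.2P = 383 + P, so 494.4 = 1.2P and P* = 412.
Then Q* = 877.4 - 0.2(412) = 795.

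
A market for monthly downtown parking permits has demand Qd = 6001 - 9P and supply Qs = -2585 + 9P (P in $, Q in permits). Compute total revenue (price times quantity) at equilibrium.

Total revenue = 814716

The market clears where 6001 - 9P = -2585 + 9P. Rearranging, 18P = 8586, hence P* = 477.
From the demand curve, Q* = 6001 - 9(477) = 1708.
Total revenue = P* × Q* = 477 × 1708 = 814716.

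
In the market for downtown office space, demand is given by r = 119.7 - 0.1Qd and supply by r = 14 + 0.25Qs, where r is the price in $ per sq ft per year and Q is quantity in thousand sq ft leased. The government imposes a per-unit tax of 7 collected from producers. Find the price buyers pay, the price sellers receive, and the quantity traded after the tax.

r_b = 91.5, r_s = 84.5, Q = 282

In direct form, Qd = 1197 - 10r and Qs = -56 + 4r.
The tax drives a wedge r_b - r_s = 7. Substituting r_s = r_b - 7 into supply: Qs = -84 + 4r_b.
Set Qd = Qs: 1197 - 10r_b = -84 + 4r_b, so 1281 = 14r_b and r_b = 91.5.
So r_s = 84.5 and the quantity traded is Q = 1197 - 10(91.5) = 282.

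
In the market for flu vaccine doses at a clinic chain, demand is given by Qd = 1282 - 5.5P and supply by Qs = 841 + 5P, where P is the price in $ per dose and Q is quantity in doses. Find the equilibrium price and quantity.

P* = 42, Q* = 1051

Set Qd = Qs: 1282 - 5.5P = 841 + 5P, so 441 = 10.5P and P* = 42.
From the demand curve, Q* = 1282 - 5.5(42) = 1051.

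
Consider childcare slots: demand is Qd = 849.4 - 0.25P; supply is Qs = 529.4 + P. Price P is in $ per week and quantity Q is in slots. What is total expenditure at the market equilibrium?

Equating demand and supply, 849.4 - 0.25P = 529.4 + P gives 1.25P = 320, so P* = 256.
Plugging P* into demand: Q* = 849.4 - 0.25(256) = 785.4.
Total expenditure = P* × Q* = 256 × 785.4 = 201062.4.

Total expenditure = 201062.4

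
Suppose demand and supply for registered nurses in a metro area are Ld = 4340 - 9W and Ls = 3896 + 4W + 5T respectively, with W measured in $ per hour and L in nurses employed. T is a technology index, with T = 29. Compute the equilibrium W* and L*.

W* = 23, L* = 4133

With T = 29, supply is Ls = 4041 + 4W.
Equating demand and supply, 4340 - 9W = 4041 + 4W gives 13W = 299, so W* = 23.
From the demand curve, L* = 4340 - 9(23) = 4133.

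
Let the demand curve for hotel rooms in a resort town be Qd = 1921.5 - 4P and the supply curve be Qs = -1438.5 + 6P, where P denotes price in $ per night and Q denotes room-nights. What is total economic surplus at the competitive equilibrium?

At equilibrium Qd = Qs, so 1921.5 - 4P = -1438.5 + 6P; collecting terms, 3360 = 10P and P* = 336.
Substitute back: Q* = 1921.5 - 4(336) = 577.5.
Demand choke price = 480.375; supply choke price = 239.75. CS = ½(480.375 - 336)(577.5) = 41688.28125; PS = ½(336 - 239.75)(577.5) = 27792.1875. Total surplus = 69480.46875.

Total surplus = 69480.46875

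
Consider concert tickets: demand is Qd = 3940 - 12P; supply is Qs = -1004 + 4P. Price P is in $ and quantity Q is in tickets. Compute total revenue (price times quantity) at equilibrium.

The market clears where 3940 - 12P = -1004 + 4P. Rearranging, 16P = 4944, hence P* = 309.
Plugging P* into demand: Q* = 3940 - 12(309) = 232.
Total revenue = P* × Q* = 309 × 232 = 71688.

Total revenue = 71688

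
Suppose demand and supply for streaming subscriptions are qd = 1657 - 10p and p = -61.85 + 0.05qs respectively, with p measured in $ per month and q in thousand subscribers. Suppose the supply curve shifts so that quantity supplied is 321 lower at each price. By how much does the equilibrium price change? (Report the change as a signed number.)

Δp = 10.7

Solving each curve for q: qs = 1237 + 20p.
Equating demand and supply, 1657 - 10p = 1237 + 20p gives 30p = 420, so p* = 14.
Substitute back: q* = 1657 - 10(14) = 1517.
After the shift, supply is qs = 916 + 20p.
The new intersection has 741 = 30p, i.e. p = 24.7, q = 1410.
Δp = 24.7 - 14 = 10.7.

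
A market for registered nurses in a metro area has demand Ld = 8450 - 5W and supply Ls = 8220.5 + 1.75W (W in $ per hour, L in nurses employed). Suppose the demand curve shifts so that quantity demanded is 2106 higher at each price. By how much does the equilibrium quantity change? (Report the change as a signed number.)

ΔL = 546

At equilibrium Ld = Ls, so 8450 - 5W = 8220.5 + 1.75W; collecting terms, 229.5 = 6.75W and W* = 34.
Substitute back: L* = 8450 - 5(34) = 8280.
After the shift, demand is Ld = 10556 - 5W.
Re-solving, 6.75W = 2335.5 gives W = 346 and L = 8826.
ΔL = 8826 - 8280 = 546.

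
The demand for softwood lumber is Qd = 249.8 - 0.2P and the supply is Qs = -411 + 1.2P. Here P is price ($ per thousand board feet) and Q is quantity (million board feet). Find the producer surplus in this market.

Producer surplus = 10062.15

At equilibrium Qd = Qs, so 249.8 - 0.2P = -411 + 1.2P; collecting terms, 660.8 = 1.4P and P* = 472.
From the demand curve, Q* = 249.8 - 0.2(472) = 155.4.
Supply choke price (Qs = 0): P = 342.5. Producer surplus = ½ × (472 - 342.5) × 155.4 = 10062.15.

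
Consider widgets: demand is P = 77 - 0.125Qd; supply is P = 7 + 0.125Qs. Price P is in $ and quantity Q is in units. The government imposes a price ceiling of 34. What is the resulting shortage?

In direct form, Qd = 616 - 8P and Qs = -56 + 8P.
With P fixed at 34, quantity demanded is 344 and quantity supplied is 216.
Shortage = Qd - Qs = 344 - 216 = 128.

Shortage = 128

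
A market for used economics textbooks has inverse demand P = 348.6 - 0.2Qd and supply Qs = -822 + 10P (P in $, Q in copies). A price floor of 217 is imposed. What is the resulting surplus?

Surplus = 690

In direct form, Qd = 1743 - 5P.
At P = 217: Qd = 658 and Qs = 1348.
Surplus = Qs - Qd = 1348 - 658 = 690.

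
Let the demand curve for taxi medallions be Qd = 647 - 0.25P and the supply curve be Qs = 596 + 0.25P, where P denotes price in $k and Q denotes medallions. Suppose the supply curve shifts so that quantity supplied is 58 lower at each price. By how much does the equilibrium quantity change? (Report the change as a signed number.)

ΔQ = -29

Set Qd = Qs: 647 - 0.25P = 596 + 0.25P, so 51 = 0.5P and P* = 102.
Plugging P* into demand: Q* = 647 - 0.25(102) = 621.5.
After the shift, supply is Qs = 538 + 0.25P.
Re-solving, 0.5P = 109 gives P = 218 and Q = 592.5.
ΔQ = 592.5 - 621.5 = -29.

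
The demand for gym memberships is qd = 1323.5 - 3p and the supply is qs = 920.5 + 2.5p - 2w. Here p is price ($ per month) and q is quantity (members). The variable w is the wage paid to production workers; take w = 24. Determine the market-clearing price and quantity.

p* = 82, q* = 1077.5

With w = 24, supply is qs = 872.5 + 2.5p.
Set qd = qs: 1323.5 - 3p = 872.5 + 2.5p, so 451 = 5.5p and p* = 82.
Plugging p* into demand: q* = 1323.5 - 3(82) = 1077.5.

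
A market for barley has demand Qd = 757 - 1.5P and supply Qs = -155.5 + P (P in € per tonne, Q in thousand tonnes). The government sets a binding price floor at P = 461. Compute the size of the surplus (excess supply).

Surplus = 240

At P = 461: Qd = 65.5 and Qs = 305.5.
Surplus = Qs - Qd = 305.5 - 65.5 = 240.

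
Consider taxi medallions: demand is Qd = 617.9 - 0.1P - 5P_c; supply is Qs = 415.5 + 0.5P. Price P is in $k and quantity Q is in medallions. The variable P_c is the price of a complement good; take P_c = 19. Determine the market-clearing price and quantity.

With P_c = 19, demand is Qd = 522.9 - 0.1P.
Set Qd = Qs: 522.9 - 0.1P = 415.5 + 0.5P, so 107.4 = 0.6P and P* = 179.
Then Q* = 522.9 - 0.1(179) = 505.

P* = 179, Q* = 505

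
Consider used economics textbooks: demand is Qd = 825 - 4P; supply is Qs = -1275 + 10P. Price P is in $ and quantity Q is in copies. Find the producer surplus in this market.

The market clears where 825 - 4P = -1275 + 10P. Rearranging, 14P = 2100, hence P* = 150.
From the demand curve, Q* = 825 - 4(150) = 225.
Supply choke price (Qs = 0): P = 127.5. Producer surplus = ½ × (150 - 127.5) × 225 = 2531.25.

Producer surplus = 2531.25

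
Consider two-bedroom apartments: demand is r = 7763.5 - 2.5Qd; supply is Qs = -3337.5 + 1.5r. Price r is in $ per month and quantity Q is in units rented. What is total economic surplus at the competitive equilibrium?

Total surplus = 4843418.25

In direct form, Qd = 3105.4 - 0.4r.
Equating demand and supply, 3105.4 - 0.4r = -3337.5 + 1.5r gives 1.9r = 6442.9, so r* = 3391.
Then Q* = 3105.4 - 0.4(3391) = 1749.
Demand choke price = 7763.5; supply choke price = 2225. CS = ½(7763.5 - 3391)(1749) = 3823751.25; PS = ½(3391 - 2225)(1749) = 1019667. Total surplus = 4843418.25.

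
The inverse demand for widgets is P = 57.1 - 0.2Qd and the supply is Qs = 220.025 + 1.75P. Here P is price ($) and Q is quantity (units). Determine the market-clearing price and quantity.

Rewriting in direct form: Qd = 285.5 - 5P.
Set Qd = Qs: 285.5 - 5P = 220.025 + 1.75P, so 65.475 = 6.75P and P* = 9.7.
Plugging P* into demand: Q* = 285.5 - 5(9.7) = 237.

P* = 9.7, Q* = 237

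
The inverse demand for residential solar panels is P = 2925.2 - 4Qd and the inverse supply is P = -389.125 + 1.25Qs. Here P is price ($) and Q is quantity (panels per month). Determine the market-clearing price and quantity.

Rewriting in direct form: Qd = 731.3 - 0.25P and Qs = 311.3 + 0.8P.
Equating demand and supply, 731.3 - 0.25P = 311.3 + 0.8P gives 1.05P = 420, so P* = 400.
Plugging P* into demand: Q* = 731.3 - 0.25(400) = 631.3.

P* = 400, Q* = 631.3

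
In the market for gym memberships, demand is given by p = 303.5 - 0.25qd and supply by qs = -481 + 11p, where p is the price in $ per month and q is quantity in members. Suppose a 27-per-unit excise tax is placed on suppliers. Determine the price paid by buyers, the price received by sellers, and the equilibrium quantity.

Rewriting in direct form: qd = 1214 - 4p.
With a tax of 27 on suppliers, they supply based on the net price p_s = p_b - 27, so qs = -778 + 11p_b.
Set qd = qs: 1214 - 4p_b = -778 + 11p_b, so 1992 = 15p_b and p_b = 132.8.
So p_s = 105.8 and the quantity traded is q = 1214 - 4(132.8) = 682.8.

p_b = 132.8, p_s = 105.8, q = 682.8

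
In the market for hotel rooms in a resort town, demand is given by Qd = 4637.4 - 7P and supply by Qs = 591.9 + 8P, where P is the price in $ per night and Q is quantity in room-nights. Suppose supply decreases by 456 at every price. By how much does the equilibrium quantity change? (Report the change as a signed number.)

At equilibrium Qd = Qs, so 4637.4 - 7P = 591.9 + 8P; collecting terms, 4045.5 = 15P and P* = 269.7.
Plugging P* into demand: Q* = 4637.4 - 7(269.7) = 2749.5.
After the shift, supply is Qs = 135.9 + 8P.
Re-solving, 15P = 4501.5 gives P = 300.1 and Q = 2536.7.
ΔQ = 2536.7 - 2749.5 = -212.8.

ΔQ = -212.8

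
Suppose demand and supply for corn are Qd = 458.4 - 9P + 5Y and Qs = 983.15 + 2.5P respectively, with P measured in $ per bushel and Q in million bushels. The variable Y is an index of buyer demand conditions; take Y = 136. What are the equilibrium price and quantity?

With Y = 136, demand is Qd = 1138.4 - 9P.
Equating demand and supply, 1138.4 - 9P = 983.15 + 2.5P gives 11.5P = 155.25, so P* = 13.5.
Then Q* = 1138.4 - 9(13.5) = 1016.9.

P* = 13.5, Q* = 1016.9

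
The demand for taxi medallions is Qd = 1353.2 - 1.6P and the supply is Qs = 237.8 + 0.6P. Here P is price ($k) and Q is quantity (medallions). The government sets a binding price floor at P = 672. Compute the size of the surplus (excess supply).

Surplus = 363

At P = 672: Qd = 278 and Qs = 641.
Surplus = Qs - Qd = 641 - 278 = 363.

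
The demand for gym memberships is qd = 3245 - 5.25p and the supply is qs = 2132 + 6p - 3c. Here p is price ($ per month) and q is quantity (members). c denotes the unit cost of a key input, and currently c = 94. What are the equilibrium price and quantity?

With c = 94, supply is qs = 1850 + 6p.
Set qd = qs: 3245 - 5.25p = 1850 + 6p, so 1395 = 11.25p and p* = 124.
Substitute back: q* = 3245 - 5.25(124) = 2594.

p* = 124, q* = 2594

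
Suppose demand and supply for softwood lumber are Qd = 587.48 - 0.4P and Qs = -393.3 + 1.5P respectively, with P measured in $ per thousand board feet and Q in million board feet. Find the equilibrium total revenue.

The market clears where 587.48 - 0.4P = -393.3 + 1.5P. Rearranging, 1.9P = 980.78, hence P* = 516.2.
Plugging P* into demand: Q* = 587.48 - 0.4(516.2) = 381.
Total revenue = P* × Q* = 516.2 × 381 = 196672.2.

Total revenue = 196672.2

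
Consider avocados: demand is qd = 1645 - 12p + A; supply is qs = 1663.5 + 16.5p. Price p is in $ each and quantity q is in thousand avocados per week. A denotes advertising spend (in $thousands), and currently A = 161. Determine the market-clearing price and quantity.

With A = 161, demand is qd = 1806 - 12p.
Equating demand and supply, 1806 - 12p = 1663.5 + 16.5p gives 28.5p = 142.5, so p* = 5.
Then q* = 1806 - 12(5) = 1746.

p* = 5, q* = 1746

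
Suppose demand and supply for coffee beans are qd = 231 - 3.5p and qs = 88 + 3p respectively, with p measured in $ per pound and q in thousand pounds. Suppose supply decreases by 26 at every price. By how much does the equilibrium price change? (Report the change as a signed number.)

Equating demand and supply, 231 - 3.5p = 88 + 3p gives 6.5p = 143, so p* = 22.
Substitute back: q* = 231 - 3.5(22) = 154.
After the shift, supply is qs = 62 + 3p.
The new intersection has 169 = 6.5p, i.e. p = 26, q = 140.
Δp = 26 - 22 = 4.

Δp = 4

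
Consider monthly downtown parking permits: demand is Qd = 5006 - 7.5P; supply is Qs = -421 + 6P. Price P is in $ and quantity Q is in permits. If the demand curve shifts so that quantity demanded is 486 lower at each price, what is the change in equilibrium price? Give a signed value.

Set Qd = Qs: 5006 - 7.5P = -421 + 6P, so 5427 = 13.5P and P* = 402.
Plugging P* into demand: Q* = 5006 - 7.5(402) = 1991.
After the shift, demand is Qd = 4520 - 7.5P.
The new intersection has 4941 = 13.5P, i.e. P = 366, Q = 1775.
ΔP = 366 - 402 = -36.

ΔP = -36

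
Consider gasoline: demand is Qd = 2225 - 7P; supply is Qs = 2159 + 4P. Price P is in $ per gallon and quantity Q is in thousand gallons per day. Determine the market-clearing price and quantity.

Set Qd = Qs: 2225 - 7P = 2159 + 4P, so 66 = 11P and P* = 6.
Then Q* = 2225 - 7(6) = 2183.

P* = 6, Q* = 2183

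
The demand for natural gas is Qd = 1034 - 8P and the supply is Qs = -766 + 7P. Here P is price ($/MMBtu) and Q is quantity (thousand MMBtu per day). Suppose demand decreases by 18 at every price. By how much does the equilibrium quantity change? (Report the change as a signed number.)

ΔQ = -8.4

Set Qd = Qs: 1034 - 8P = -766 + 7P, so 1800 = 15P and P* = 120.
Then Q* = 1034 - 8(120) = 74.
After the shift, demand is Qd = 1016 - 8P.
New equilibrium: 1782 = 15P, so P = 118.8 and Q = 65.6.
ΔQ = 65.6 - 74 = -8.4.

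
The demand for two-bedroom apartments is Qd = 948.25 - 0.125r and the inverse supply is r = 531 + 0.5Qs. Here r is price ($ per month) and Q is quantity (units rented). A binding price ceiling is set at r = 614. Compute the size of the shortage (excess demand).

Shortage = 705.5

Inverting to quantity form: Qs = -1062 + 2r.
At r = 614: Qd = 871.5 and Qs = 166.
Shortage = Qd - Qs = 871.5 - 166 = 705.5.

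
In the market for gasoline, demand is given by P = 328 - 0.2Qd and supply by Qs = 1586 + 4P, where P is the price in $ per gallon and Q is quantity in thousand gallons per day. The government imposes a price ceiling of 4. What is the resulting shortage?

Shortage = 18

Solving each curve for Q: Qd = 1640 - 5P.
With P fixed at 4, quantity demanded is 1620 and quantity supplied is 1602.
Shortage = Qd - Qs = 1620 - 1602 = 18.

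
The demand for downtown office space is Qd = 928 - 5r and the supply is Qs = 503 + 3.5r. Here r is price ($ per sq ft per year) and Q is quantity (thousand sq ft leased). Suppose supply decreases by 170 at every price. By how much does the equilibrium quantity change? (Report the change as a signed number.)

Equating demand and supply, 928 - 5r = 503 + 3.5r gives 8.5r = 425, so r* = 50.
Then Q* = 928 - 5(50) = 678.
After the shift, supply is Qs = 333 + 3.5r.
The new intersection has 595 = 8.5r, i.e. r = 70, Q = 578.
ΔQ = 578 - 678 = -100.

ΔQ = -100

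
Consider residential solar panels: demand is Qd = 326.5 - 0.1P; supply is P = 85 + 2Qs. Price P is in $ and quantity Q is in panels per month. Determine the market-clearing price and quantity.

Inverting to quantity form: Qs = -42.5 + 0.5P.
Set Qd = Qs: 326.5 - 0.1P = -42.5 + 0.5P, so 369 = 0.6P and P* = 615.
From the demand curve, Q* = 326.5 - 0.1(615) = 265.

P* = 615, Q* = 265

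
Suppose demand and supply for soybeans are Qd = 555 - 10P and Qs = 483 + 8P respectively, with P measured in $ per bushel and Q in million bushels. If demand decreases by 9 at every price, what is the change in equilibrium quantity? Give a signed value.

At equilibrium Qd = Qs, so 555 - 10P = 483 + 8P; collecting terms, 72 = 18P and P* = 4.
Then Q* = 555 - 10(4) = 515.
After the shift, demand is Qd = 546 - 10P.
Re-solving, 18P = 63 gives P = 3.5 and Q = 511.
ΔQ = 511 - 515 = -4.

ΔQ = -4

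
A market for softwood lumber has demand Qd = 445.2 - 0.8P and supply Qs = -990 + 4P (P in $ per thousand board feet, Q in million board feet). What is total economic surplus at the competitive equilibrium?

Set Qd = Qs: 445.2 - 0.8P = -990 + 4P, so 1435.2 = 4.8P and P* = 299.
Substitute back: Q* = 445.2 - 0.8(299) = 206.
Demand choke price = 556.5; supply choke price = 247.5. CS = ½(556.5 - 299)(206) = 26522.5; PS = ½(299 - 247.5)(206) = 5304.5. Total surplus = 31827.

Total surplus = 31827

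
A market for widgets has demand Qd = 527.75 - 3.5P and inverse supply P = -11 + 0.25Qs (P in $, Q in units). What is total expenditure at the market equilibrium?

Inverting to quantity form: Qs = 44 + 4P.
Set Qd = Qs: 527.75 - 3.5P = 44 + 4P, so 483.75 = 7.5P and P* = 64.5.
Then Q* = 527.75 - 3.5(64.5) = 302.
Total expenditure = P* × Q* = 64.5 × 302 = 19479.

Total expenditure = 19479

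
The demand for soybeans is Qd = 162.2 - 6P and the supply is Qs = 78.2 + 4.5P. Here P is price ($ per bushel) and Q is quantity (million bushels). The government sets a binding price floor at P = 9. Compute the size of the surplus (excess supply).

Surplus = 10.5

With P fixed at 9, quantity demanded is 108.2 and quantity supplied is 118.7.
Surplus = Qs - Qd = 118.7 - 108.2 = 10.5.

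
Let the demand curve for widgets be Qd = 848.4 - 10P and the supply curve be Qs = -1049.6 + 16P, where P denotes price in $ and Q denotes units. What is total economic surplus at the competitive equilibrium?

Total surplus = 1139.008

Equating demand and supply, 848.4 - 10P = -1049.6 + 16P gives 26P = 1898, so P* = 73.
Then Q* = 848.4 - 10(73) = 118.4.
Demand choke price = 84.84; supply choke price = 65.6. CS = ½(84.84 - 73)(118.4) = 700.928; PS = ½(73 - 65.6)(118.4) = 438.08. Total surplus = 1139.008.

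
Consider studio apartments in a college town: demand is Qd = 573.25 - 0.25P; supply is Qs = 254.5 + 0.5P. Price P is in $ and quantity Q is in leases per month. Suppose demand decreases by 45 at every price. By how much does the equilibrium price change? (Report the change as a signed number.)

ΔP = -60

Equating demand and supply, 573.25 - 0.25P = 254.5 + 0.5P gives 0.75P = 318.75, so P* = 425.
Plugging P* into demand: Q* = 573.25 - 0.25(425) = 467.
After the shift, demand is Qd = 528.25 - 0.25P.
Re-solving, 0.75P = 273.75 gives P = 365 and Q = 437.
ΔP = 365 - 425 = -60.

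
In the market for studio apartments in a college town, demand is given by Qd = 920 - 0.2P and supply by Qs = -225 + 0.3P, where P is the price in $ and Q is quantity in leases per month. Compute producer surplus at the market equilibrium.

Producer surplus = 355740

The market clears where 920 - 0.2P = -225 + 0.3P. Rearranging, 0.5P = 1145, hence P* = 2290.
From the demand curve, Q* = 920 - 0.2(2290) = 462.
Supply choke price (Qs = 0): P = 750. Producer surplus = ½ × (2290 - 750) × 462 = 355740.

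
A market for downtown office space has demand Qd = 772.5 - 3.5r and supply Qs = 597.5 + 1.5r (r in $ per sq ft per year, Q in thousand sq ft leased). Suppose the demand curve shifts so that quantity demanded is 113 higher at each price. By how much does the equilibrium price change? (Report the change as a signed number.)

Δr = 22.6

At equilibrium Qd = Qs, so 772.5 - 3.5r = 597.5 + 1.5r; collecting terms, 175 = 5r and r* = 35.
From the demand curve, Q* = 772.5 - 3.5(35) = 650.
After the shift, demand is Qd = 885.5 - 3.5r.
Re-solving, 5r = 288 gives r = 57.6 and Q = 683.9.
Δr = 57.6 - 35 = 22.6.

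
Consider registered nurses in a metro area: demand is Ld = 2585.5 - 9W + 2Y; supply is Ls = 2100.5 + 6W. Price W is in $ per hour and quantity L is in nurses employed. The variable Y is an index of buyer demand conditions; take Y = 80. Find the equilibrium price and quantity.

With Y = 80, demand is Ld = 2745.5 - 9W.
The market clears where 2745.5 - 9W = 2100.5 + 6W. Rearranging, 15W = 645, hence W* = 43.
From the demand curve, L* = 2745.5 - 9(43) = 2358.5.

W* = 43, L* = 2358.5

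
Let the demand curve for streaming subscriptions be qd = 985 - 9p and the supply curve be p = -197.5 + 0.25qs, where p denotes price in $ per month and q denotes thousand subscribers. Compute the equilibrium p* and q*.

In direct form, qs = 790 + 4p.
Set qd = qs: 985 - 9p = 790 + 4p, so 195 = 13p and p* = 15.
From the demand curve, q* = 985 - 9(15) = 850.

p* = 15, q* = 850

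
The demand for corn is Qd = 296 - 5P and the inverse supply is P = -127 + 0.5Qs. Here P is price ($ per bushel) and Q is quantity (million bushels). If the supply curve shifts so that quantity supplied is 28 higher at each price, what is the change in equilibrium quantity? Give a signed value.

ΔQ = 20

Rewriting in direct form: Qs = 254 + 2P.
The market clears where 296 - 5P = 254 + 2P. Rearranging, 7P = 42, hence P* = 6.
Plugging P* into demand: Q* = 296 - 5(6) = 266.
After the shift, supply is Qs = 282 + 2P.
The new intersection has 14 = 7P, i.e. P = 2, Q = 286.
ΔQ = 286 - 266 = 20.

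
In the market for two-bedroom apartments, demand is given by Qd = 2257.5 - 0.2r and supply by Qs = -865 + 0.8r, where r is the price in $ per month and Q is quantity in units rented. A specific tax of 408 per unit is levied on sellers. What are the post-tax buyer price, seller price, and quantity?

Sellers keep r_s = r_b - 408 per unit, so supply in terms of the buyer price is Qs = -1191.4 + 0.8r_b.
Market clearing requires 2257.5 - 0.2r_b = -1191.4 + 0.8r_b; hence 3448.9 = r_b and r_b = 3448.9.
So r_s = 3040.9 and the quantity traded is Q = 2257.5 - 0.2(3448.9) = 1567.72.

r_b = 3448.9, r_s = 3040.9, Q = 1567.72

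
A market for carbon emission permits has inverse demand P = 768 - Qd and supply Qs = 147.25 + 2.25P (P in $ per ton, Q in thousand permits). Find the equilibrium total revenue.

Total revenue = 110207

Solving each curve for Q: Qd = 768 - P.
Equating demand and supply, 768 - P = 147.25 + 2.25P gives 3.25P = 620.75, so P* = 191.
Then Q* = 768 - 191 = 577.
Total revenue = P* × Q* = 191 × 577 = 110207.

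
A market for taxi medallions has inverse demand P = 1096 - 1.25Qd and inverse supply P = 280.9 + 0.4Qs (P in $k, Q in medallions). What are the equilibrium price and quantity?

P* = 478.5, Q* = 494

In direct form, Qd = 876.8 - 0.8P and Qs = -702.25 + 2.5P.
Set Qd = Qs: 876.8 - 0.8P = -702.25 + 2.5P, so 1579.05 = 3.3P and P* = 478.5.
Then Q* = 876.8 - 0.8(478.5) = 494.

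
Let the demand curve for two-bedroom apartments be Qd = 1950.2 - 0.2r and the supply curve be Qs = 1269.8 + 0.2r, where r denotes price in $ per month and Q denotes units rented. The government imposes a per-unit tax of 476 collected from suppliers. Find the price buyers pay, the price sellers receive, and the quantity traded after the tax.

r_b = 1939, r_s = 1463, Q = 1562.4

Suppliers keep r_s = r_b - 476 per unit, so supply in terms of the buyer price is Qs = 1174.6 + 0.2r_b.
Market clearing requires 1950.2 - 0.2r_b = 1174.6 + 0.2r_b; hence 775.6 = 0.4r_b and r_b = 1939.
So r_s = 1463 and the quantity traded is Q = 1950.2 - 0.2(1939) = 1562.4.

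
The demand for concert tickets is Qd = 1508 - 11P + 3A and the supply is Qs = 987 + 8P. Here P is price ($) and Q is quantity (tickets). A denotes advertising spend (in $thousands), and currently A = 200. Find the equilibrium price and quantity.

P* = 59, Q* = 1459

With A = 200, demand is Qd = 2108 - 11P.
The market clears where 2108 - 11P = 987 + 8P. Rearranging, 19P = 1121, hence P* = 59.
Substitute back: Q* = 2108 - 11(59) = 1459.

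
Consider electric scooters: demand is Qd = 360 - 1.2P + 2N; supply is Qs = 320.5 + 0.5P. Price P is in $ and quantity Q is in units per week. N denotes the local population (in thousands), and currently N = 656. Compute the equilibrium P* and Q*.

P* = 795, Q* = 718

With N = 656, demand is Qd = 1672 - 1.2P.
The market clears where 1672 - 1.2P = 320.5 + 0.5P. Rearranging, 1.7P = 1351.5, hence P* = 795.
From the demand curve, Q* = 1672 - 1.2(795) = 718.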